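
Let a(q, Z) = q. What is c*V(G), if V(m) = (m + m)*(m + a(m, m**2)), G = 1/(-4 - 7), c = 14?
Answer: 56/121 ≈ 0.46281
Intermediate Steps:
G = -1/11 (G = 1/(-11) = -1/11 ≈ -0.090909)
V(m) = 4*m**2 (V(m) = (m + m)*(m + m) = (2*m)*(2*m) = 4*m**2)
c*V(G) = 14*(4*(-1/11)**2) = 14*(4*(1/121)) = 14*(4/121) = 56/121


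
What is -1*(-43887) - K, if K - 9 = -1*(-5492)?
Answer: 38386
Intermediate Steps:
K = 5501 (K = 9 - 1*(-5492) = 9 + 5492 = 5501)
-1*(-43887) - K = -1*(-43887) - 1*5501 = 43887 - 5501 = 38386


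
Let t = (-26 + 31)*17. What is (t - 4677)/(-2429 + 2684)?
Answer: -4592/255 ≈ -18.008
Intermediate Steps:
t = 85 (t = 5*17 = 85)
(t - 4677)/(-2429 + 2684) = (85 - 4677)/(-2429 + 2684) = -4592/255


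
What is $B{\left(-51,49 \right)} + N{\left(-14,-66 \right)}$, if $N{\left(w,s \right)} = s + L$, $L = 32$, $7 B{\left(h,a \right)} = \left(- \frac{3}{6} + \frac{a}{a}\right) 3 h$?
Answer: $- \frac{629}{14} \approx -44.929$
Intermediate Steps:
$B{\left(h,a \right)} = \frac{3 h}{14}$ ($B{\left(h,a \right)} = \frac{\left(- \frac{3}{6} + \frac{a}{a}\right) 3 h}{7} = \frac{\left(\left(-3\right) \frac{1}{6} + 1\right) 3 h}{7} = \frac{\left(- \frac{1}{2} + 1\right) 3 h}{7} = \frac{\frac{1}{2} \cdot 3 h}{7} = \frac{\frac{3}{2} h}{7} = \frac{3 h}{14}$)
$N{\left(w,s \right)} = 32 + s$ ($N{\left(w,s \right)} = s + 32 = 32 + s$)
$B{\left(-51,49 \right)} + N{\left(-14,-66 \right)} = \frac{3}{14} \left(-51\right) + \left(32 - 66\right) = - \frac{153}{14} - 34 = - \frac{629}{14}$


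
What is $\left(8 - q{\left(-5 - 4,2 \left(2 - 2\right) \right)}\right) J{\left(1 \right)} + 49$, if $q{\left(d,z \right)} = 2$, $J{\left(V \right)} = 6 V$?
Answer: $85$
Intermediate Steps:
$\left(8 - q{\left(-5 - 4,2 \left(2 - 2\right) \right)}\right) J{\left(1 \right)} + 49 = \left(8 - 2\right) 6 \cdot 1 + 49 = \left(8 - 2\right) 6 + 49 = 6 \cdot 6 + 49 = 36 + 49 = 85$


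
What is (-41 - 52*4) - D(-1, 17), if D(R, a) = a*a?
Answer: -538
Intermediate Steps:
D(R, a) = a²
(-41 - 52*4) - D(-1, 17) = (-41 - 52*4) - 1*17² = (-41 - 208) - 1*289 = -249 - 289 = -538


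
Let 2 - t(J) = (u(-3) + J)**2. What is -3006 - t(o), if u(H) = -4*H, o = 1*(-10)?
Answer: -3004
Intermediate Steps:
o = -10
t(J) = 2 - (12 + J)**2 (t(J) = 2 - (-4*(-3) + J)**2 = 2 - (12 + J)**2)
-3006 - t(o) = -3006 - (2 - (12 - 10)**2) = -3006 - (2 - 1*2**2) = -3006 - (2 - 1*4) = -3006 - (2 - 4) = -3006 - 1*(-2) = -3006 + 2 = -3004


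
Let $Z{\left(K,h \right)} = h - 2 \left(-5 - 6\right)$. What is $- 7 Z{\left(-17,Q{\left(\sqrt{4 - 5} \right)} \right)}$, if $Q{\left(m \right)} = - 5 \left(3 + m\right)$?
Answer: $-49 + 35 i \approx -49.0 + 35.0 i$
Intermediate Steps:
$Q{\left(m \right)} = -15 - 5 m$
$Z{\left(K,h \right)} = 22 + h$ ($Z{\left(K,h \right)} = h - 2 \left(-5 - 6\right) = h - -22 = h + 22 = 22 + h$)
$- 7 Z{\left(-17,Q{\left(\sqrt{4 - 5} \right)} \right)} = - 7 \left(22 - \left(15 + 5 \sqrt{4 - 5}\right)\right) = - 7 \left(22 - \left(15 + 5 \sqrt{-1}\right)\right) = - 7 \left(22 - \left(15 + 5 i\right)\right) = - 7 \left(7 - 5 i\right) = -49 + 35 i$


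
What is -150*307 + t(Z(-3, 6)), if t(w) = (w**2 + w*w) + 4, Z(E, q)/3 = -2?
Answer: -45974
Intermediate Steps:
Z(E, q) = -6 (Z(E, q) = 3*(-2) = -6)
t(w) = 4 + 2*w**2 (t(w) = (w**2 + w**2) + 4 = 2*w**2 + 4 = 4 + 2*w**2)
-150*307 + t(Z(-3, 6)) = -150*307 + (4 + 2*(-6)**2) = -46050 + (4 + 2*36) = -46050 + (4 + 72) = -46050 + 76 = -45974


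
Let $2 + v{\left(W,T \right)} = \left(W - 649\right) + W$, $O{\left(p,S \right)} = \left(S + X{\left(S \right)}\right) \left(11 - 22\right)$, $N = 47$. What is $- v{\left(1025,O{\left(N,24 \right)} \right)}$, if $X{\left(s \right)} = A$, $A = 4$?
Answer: $-1399$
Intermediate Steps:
$X{\left(s \right)} = 4$
$O{\left(p,S \right)} = -44 - 11 S$ ($O{\left(p,S \right)} = \left(S + 4\right) \left(11 - 22\right) = \left(4 + S\right) \left(-11\right) = -44 - 11 S$)
$v{\left(W,T \right)} = -651 + 2 W$ ($v{\left(W,T \right)} = -2 + \left(\left(W - 649\right) + W\right) = -2 + \left(\left(-649 + W\right) + W\right) = -2 + \left(-649 + 2 W\right) = -651 + 2 W$)
$- v{\left(1025,O{\left(N,24 \right)} \right)} = - (-651 + 2 \cdot 1025) = - (-651 + 2050) = \left(-1\right) 1399 = -1399$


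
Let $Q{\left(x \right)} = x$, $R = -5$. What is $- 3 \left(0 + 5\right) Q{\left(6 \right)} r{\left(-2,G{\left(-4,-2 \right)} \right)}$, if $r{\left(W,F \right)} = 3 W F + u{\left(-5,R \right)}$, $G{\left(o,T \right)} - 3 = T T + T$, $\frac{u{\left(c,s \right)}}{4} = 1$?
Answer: $2340$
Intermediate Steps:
$u{\left(c,s \right)} = 4$ ($u{\left(c,s \right)} = 4 \cdot 1 = 4$)
$G{\left(o,T \right)} = 3 + T + T^{2}$ ($G{\left(o,T \right)} = 3 + \left(T T + T\right) = 3 + \left(T^{2} + T\right) = 3 + \left(T + T^{2}\right) = 3 + T + T^{2}$)
$r{\left(W,F \right)} = 4 + 3 F W$ ($r{\left(W,F \right)} = 3 W F + 4 = 3 F W + 4 = 4 + 3 F W$)
$- 3 \left(0 + 5\right) Q{\left(6 \right)} r{\left(-2,G{\left(-4,-2 \right)} \right)} = - 3 \left(0 + 5\right) 6 \left(4 + 3 \left(3 - 2 + \left(-2\right)^{2}\right) \left(-2\right)\right) = \left(-3\right) 5 \cdot 6 \left(4 + 3 \left(3 - 2 + 4\right) \left(-2\right)\right) = \left(-15\right) 6 \left(4 + 3 \cdot 5 \left(-2\right)\right) = - 90 \left(4 - 30\right) = \left(-90\right) \left(-26\right) = 2340$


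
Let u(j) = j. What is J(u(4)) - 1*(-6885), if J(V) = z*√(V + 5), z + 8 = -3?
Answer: 6852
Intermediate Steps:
z = -11 (z = -8 - 3 = -11)
J(V) = -11*√(5 + V) (J(V) = -11*√(V + 5) = -11*√(5 + V))
J(u(4)) - 1*(-6885) = -11*√(5 + 4) - 1*(-6885) = -11*√9 + 6885 = -11*3 + 6885 = -33 + 6885 = 6852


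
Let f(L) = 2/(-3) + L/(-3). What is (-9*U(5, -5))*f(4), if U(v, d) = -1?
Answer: -18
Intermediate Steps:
f(L) = -⅔ - L/3 (f(L) = 2*(-⅓) + L*(-⅓) = -⅔ - L/3)
(-9*U(5, -5))*f(4) = (-9*(-1))*(-⅔ - ⅓*4) = 9*(-⅔ - 4/3) = 9*(-2) = -18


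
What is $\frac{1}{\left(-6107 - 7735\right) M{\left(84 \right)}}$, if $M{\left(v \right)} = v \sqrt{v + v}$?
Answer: $- \frac{\sqrt{42}}{97669152} \approx -6.6354 \cdot 10^{-8}$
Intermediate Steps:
$M{\left(v \right)} = \sqrt{2} v^{\frac{3}{2}}$ ($M{\left(v \right)} = v \sqrt{2 v} = v \sqrt{2} \sqrt{v} = \sqrt{2} v^{\frac{3}{2}}$)
$\frac{1}{\left(-6107 - 7735\right) M{\left(84 \right)}} = \frac{1}{\left(-6107 - 7735\right) \sqrt{2} \cdot 84^{\frac{3}{2}}} = \frac{1}{\left(-13842\right) \sqrt{2} \cdot 168 \sqrt{21}} = - \frac{1}{13842 \cdot 168 \sqrt{42}} = - \frac{\frac{1}{7056} \sqrt{42}}{13842} = - \frac{\sqrt{42}}{97669152}$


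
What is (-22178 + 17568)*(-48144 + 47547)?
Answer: 2752170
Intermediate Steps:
(-22178 + 17568)*(-48144 + 47547) = -4610*(-597) = 2752170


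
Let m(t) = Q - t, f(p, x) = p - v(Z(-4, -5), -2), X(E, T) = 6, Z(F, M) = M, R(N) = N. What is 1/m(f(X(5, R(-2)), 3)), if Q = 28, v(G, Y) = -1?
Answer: 1/21 ≈ 0.047619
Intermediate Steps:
f(p, x) = 1 + p (f(p, x) = p - 1*(-1) = p + 1 = 1 + p)
m(t) = 28 - t
1/m(f(X(5, R(-2)), 3)) = 1/(28 - (1 + 6)) = 1/(28 - 1*7) = 1/(28 - 7) = 1/21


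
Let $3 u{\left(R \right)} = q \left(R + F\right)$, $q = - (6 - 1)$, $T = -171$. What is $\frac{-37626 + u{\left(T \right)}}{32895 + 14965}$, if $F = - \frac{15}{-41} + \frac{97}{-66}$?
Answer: $- \frac{303119303}{388527480} \approx -0.78017$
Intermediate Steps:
$F = - \frac{2987}{2706}$ ($F = \left(-15\right) \left(- \frac{1}{41}\right) + 97 \left(- \frac{1}{66}\right) = \frac{15}{41} - \frac{97}{66} = - \frac{2987}{2706} \approx -1.1038$)
$q = -5$ ($q = \left(-1\right) 5 = -5$)
$u{\left(R \right)} = \frac{14935}{8118} - \frac{5 R}{3}$ ($u{\left(R \right)} = \frac{\left(-5\right) \left(R - \frac{2987}{2706}\right)}{3} = \frac{\left(-5\right) \left(- \frac{2987}{2706} + R\right)}{3} = \frac{\frac{14935}{2706} - 5 R}{3} = \frac{14935}{8118} - \frac{5 R}{3}$)
$\frac{-37626 + u{\left(T \right)}}{32895 + 14965} = \frac{-37626 + \left(\frac{14935}{8118} - -285\right)}{32895 + 14965} = \frac{-37626 + \left(\frac{14935}{8118} + 285\right)}{47860} = \left(-37626 + \frac{2328565}{8118}\right) \frac{1}{47860} = \left(- \frac{303119303}{8118}\right) \frac{1}{47860} = - \frac{303119303}{388527480}$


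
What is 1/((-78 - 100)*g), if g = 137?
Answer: -1/24386 ≈ -4.1007e-5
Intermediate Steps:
1/((-78 - 100)*g) = 1/((-78 - 100)*137) = 1/(-178*137) = 1/(-24386) = -1/24386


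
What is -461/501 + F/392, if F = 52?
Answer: -38665/49098 ≈ -0.78751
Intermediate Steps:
-461/501 + F/392 = -461/501 + 52/392 = -461*1/501 + 52*(1/392) = -461/501 + 13/98 = -38665/49098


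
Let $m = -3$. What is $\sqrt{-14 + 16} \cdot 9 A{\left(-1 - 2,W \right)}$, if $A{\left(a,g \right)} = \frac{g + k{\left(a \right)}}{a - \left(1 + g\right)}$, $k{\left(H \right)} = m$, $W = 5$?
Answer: $- 2 \sqrt{2} \approx -2.8284$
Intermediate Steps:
$k{\left(H \right)} = -3$
$A{\left(a,g \right)} = \frac{-3 + g}{-1 + a - g}$ ($A{\left(a,g \right)} = \frac{g - 3}{a - \left(1 + g\right)} = \frac{-3 + g}{-1 + a - g}$)
$\sqrt{-14 + 16} \cdot 9 A{\left(-1 - 2,W \right)} = \sqrt{-14 + 16} \cdot 9 \frac{3 - 5}{1 + 5 - \left(-1 - 2\right)} = \sqrt{2} \cdot 9 \frac{3 - 5}{1 + 5 - -3} = 9 \sqrt{2} \frac{1}{1 + 5 + 3} \left(-2\right) = 9 \sqrt{2} \cdot \frac{1}{9} \left(-2\right) = 9 \sqrt{2} \left(- \frac{2}{9}\right) = - 2 \sqrt{2}$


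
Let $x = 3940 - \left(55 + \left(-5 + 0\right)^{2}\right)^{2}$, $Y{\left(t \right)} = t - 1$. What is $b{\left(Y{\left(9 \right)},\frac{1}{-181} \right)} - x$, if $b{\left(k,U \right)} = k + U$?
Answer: $\frac{446707}{181} \approx 2468.0$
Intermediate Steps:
$Y{\left(t \right)} = -1 + t$
$b{\left(k,U \right)} = U + k$
$x = -2460$ ($x = 3940 - \left(55 + \left(-5\right)^{2}\right)^{2} = 3940 - \left(55 + 25\right)^{2} = 3940 - 80^{2} = 3940 - 6400 = -2460$)
$b{\left(Y{\left(9 \right)},\frac{1}{-181} \right)} - x = \left(\frac{1}{-181} + \left(-1 + 9\right)\right) - -2460 = \left(- \frac{1}{181} + 8\right) + 2460 = \frac{1447}{181} + 2460 = \frac{446707}{181}$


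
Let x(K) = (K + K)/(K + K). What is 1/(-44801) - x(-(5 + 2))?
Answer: -44802/44801 ≈ -1.0000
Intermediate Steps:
x(K) = 1 (x(K) = (2*K)/((2*K)) = (2*K)*(1/(2*K)) = 1)
1/(-44801) - x(-(5 + 2)) = 1/(-44801) - 1*1 = -1/44801 - 1 = -44802/44801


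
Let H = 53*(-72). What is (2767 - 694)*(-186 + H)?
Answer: -8296146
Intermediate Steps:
H = -3816
(2767 - 694)*(-186 + H) = (2767 - 694)*(-186 - 3816) = 2073*(-4002) = -8296146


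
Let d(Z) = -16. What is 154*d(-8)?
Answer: -2464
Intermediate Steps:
154*d(-8) = 154*(-16) = -2464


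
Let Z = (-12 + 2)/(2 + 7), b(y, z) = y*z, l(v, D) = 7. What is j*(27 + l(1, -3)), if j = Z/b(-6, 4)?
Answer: 85/54 ≈ 1.5741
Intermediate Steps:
Z = -10/9 ≈ -1.1111
j = 5/108 (j = -10/(9*((-6*4))) = -10/9/(-24) = -10/9*(-1/24) = 5/108 ≈ 0.046296)
j*(27 + l(1, -3)) = 5*(27 + 7)/108 = (5/108)*34 = 85/54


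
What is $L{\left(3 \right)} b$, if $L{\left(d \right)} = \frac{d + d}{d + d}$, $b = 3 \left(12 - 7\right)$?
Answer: $15$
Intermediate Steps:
$b = 15$ ($b = 3 \cdot 5 = 15$)
$L{\left(d \right)} = 1$ ($L{\left(d \right)} = \frac{2 d}{2 d} = 2 d \frac{1}{2 d} = 1$)
$L{\left(3 \right)} b = 1 \cdot 15 = 15$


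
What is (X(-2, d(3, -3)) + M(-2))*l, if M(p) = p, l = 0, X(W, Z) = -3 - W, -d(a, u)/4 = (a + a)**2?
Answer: 0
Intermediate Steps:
d(a, u) = -16*a**2 (d(a, u) = -4*(a + a)**2 = -4*4*a**2 = -16*a**2)
(X(-2, d(3, -3)) + M(-2))*l = ((-3 - 1*(-2)) - 2)*0 = ((-3 + 2) - 2)*0 = (-1 - 2)*0 = -3*0 = 0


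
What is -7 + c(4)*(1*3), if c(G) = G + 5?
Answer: 20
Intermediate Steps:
c(G) = 5 + G
-7 + c(4)*(1*3) = -7 + (5 + 4)*(1*3) = -7 + 9*3 = -7 + 27 = 20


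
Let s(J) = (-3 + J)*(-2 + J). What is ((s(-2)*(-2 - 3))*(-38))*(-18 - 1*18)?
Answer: -136800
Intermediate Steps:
((s(-2)*(-2 - 3))*(-38))*(-18 - 1*18) = (((6 + (-2)² - 5*(-2))*(-2 - 3))*(-38))*(-18 - 1*18) = (((6 + 4 + 10)*(-5))*(-38))*(-18 - 18) = ((20*(-5))*(-38))*(-36) = -100*(-38)*(-36) = 3800*(-36) = -136800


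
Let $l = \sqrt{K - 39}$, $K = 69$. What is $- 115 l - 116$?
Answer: $-116 - 115 \sqrt{30} \approx -745.88$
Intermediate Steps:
$l = \sqrt{30}$ ($l = \sqrt{69 - 39} = \sqrt{30} \approx 5.4772$)
$- 115 l - 116 = - 115 \sqrt{30} - 116 = -116 - 115 \sqrt{30}$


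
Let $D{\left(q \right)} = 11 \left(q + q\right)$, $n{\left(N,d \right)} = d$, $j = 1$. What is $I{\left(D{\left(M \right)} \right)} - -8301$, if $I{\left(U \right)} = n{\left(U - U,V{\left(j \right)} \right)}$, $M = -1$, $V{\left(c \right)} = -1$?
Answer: $8300$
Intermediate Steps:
$D{\left(q \right)} = 22 q$ ($D{\left(q \right)} = 11 \cdot 2 q = 22 q$)
$I{\left(U \right)} = -1$
$I{\left(D{\left(M \right)} \right)} - -8301 = -1 - -8301 = -1 + 8301 = 8300$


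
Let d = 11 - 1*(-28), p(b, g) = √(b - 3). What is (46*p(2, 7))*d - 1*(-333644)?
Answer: 333644 + 1794*I ≈ 3.3364e+5 + 1794.0*I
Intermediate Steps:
p(b, g) = √(-3 + b)
d = 39 (d = 11 + 28 = 39)
(46*p(2, 7))*d - 1*(-333644) = (46*√(-3 + 2))*39 - 1*(-333644) = (46*√(-1))*39 + 333644 = (46*I)*39 + 333644 = 1794*I + 333644 = 333644 + 1794*I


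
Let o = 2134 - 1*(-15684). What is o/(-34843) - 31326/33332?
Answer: -842700697/580693438 ≈ -1.4512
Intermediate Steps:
o = 17818 (o = 2134 + 15684 = 17818)
o/(-34843) - 31326/33332 = 17818/(-34843) - 31326/33332 = 17818*(-1/34843) - 31326*1/33332 = -17818/34843 - 15663/16666 = -842700697/580693438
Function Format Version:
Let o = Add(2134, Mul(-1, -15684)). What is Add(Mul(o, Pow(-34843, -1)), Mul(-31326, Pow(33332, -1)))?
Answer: Rational(-842700697, 580693438) ≈ -1.4512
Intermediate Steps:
o = 17818 (o = Add(2134, 15684) = 17818)
Add(Mul(o, Pow(-34843, -1)), Mul(-31326, Pow(33332, -1))) = Add(Mul(17818, Pow(-34843, -1)), Mul(-31326, Pow(33332, -1))) = Add(Mul(17818, Rational(-1, 34843)), Mul(-31326, Rational(1, 33332))) = Add(Rational(-17818, 34843), Rational(-15663, 16666)) = Rational(-842700697, 580693438)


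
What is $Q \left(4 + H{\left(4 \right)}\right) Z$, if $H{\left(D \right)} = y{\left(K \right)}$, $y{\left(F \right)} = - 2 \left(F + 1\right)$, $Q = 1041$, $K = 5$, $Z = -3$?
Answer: $24984$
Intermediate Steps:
$y{\left(F \right)} = -2 - 2 F$ ($y{\left(F \right)} = - 2 \left(1 + F\right) = -2 - 2 F$)
$H{\left(D \right)} = -12$ ($H{\left(D \right)} = -2 - 10 = -12$)
$Q \left(4 + H{\left(4 \right)}\right) Z = 1041 \left(4 - 12\right) \left(-3\right) = 1041 \left(\left(-8\right) \left(-3\right)\right) = 1041 \cdot 24 = 24984$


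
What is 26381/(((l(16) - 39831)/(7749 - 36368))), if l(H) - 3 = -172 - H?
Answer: 754997839/40016 ≈ 18867.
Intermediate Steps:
l(H) = -169 - H (l(H) = 3 + (-172 - H) = -169 - H)
26381/(((l(16) - 39831)/(7749 - 36368))) = 26381/((((-169 - 1*16) - 39831)/(7749 - 36368))) = 26381/((((-169 - 16) - 39831)/(-28619))) = 26381/(((-185 - 39831)*(-1/28619))) = 26381/((-40016*(-1/28619))) = 26381/(40016/28619) = 26381*(28619/40016) = 754997839/40016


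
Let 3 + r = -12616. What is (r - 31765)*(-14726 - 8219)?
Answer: 1018390880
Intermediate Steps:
r = -12619 (r = -3 - 12616 = -12619)
(r - 31765)*(-14726 - 8219) = (-12619 - 31765)*(-14726 - 8219) = -44384*(-22945) = 1018390880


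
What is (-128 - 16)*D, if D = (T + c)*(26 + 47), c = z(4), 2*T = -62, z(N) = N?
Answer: 283824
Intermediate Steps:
T = -31 (T = (½)*(-62) = -31)
c = 4
D = -1971 (D = (-31 + 4)*(26 + 47) = -27*73 = -1971)
(-128 - 16)*D = (-128 - 16)*(-1971) = -144*(-1971) = 283824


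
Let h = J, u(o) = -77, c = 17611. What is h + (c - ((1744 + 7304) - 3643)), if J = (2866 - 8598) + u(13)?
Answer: 6397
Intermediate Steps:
J = -5809 (J = (2866 - 8598) - 77 = -5732 - 77 = -5809)
h = -5809
h + (c - ((1744 + 7304) - 3643)) = -5809 + (17611 - ((1744 + 7304) - 3643)) = -5809 + (17611 - (9048 - 3643)) = -5809 + (17611 - 1*5405) = -5809 + (17611 - 5405) = -5809 + 12206 = 6397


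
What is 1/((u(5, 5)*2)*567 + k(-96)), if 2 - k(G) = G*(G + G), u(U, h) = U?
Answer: -1/12760 ≈ -7.8370e-5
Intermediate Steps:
k(G) = 2 - 2*G² (k(G) = 2 - G*(G + G) = 2 - G*2*G = 2 - 2*G²)
1/((u(5, 5)*2)*567 + k(-96)) = 1/((5*2)*567 + (2 - 2*(-96)²)) = 1/(10*567 + (2 - 2*9216)) = 1/(5670 + (2 - 18432)) = 1/(5670 - 18430) = 1/(-12760) = -1/12760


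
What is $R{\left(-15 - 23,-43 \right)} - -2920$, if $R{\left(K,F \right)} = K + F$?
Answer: $2839$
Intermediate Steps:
$R{\left(K,F \right)} = F + K$
$R{\left(-15 - 23,-43 \right)} - -2920 = \left(-43 - 38\right) - -2920 = \left(-43 - 38\right) + 2920 = -81 + 2920 = 2839$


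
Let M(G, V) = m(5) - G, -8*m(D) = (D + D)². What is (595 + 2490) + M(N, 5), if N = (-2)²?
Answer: 6137/2 ≈ 3068.5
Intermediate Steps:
N = 4
m(D) = -D²/2 (m(D) = -(D + D)²/8 = -4*D²/8 = -D²/2)
M(G, V) = -25/2 - G (M(G, V) = -½*5² - G = -½*25 - G = -25/2 - G)
(595 + 2490) + M(N, 5) = (595 + 2490) + (-25/2 - 1*4) = 3085 + (-25/2 - 4) = 3085 - 33/2 = 6137/2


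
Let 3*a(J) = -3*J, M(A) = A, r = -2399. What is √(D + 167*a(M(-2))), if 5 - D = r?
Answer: 37*√2 ≈ 52.326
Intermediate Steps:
D = 2404 (D = 5 - 1*(-2399) = 5 + 2399 = 2404)
a(J) = -J (a(J) = (-3*J)/3 = -J)
√(D + 167*a(M(-2))) = √(2404 + 167*(-1*(-2))) = √(2404 + 167*2) = √(2404 + 334) = √2738 = 37*√2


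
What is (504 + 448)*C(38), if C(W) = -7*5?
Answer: -33320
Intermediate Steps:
C(W) = -35
(504 + 448)*C(38) = (504 + 448)*(-35) = 952*(-35) = -33320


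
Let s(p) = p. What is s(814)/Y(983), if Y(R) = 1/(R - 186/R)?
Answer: 786407842/983 ≈ 8.0001e+5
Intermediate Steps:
s(814)/Y(983) = 814/((983/(-186 + 983**2))) = 814/((983/(-186 + 966289))) = 814/((983/966103)) = 814/((983*(1/966103))) = 814/(983/966103) = 814*(966103/983) = 786407842/983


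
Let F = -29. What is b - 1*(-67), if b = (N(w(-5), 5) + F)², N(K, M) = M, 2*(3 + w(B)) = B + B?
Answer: 643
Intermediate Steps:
w(B) = -3 + B (w(B) = -3 + (B + B)/2 = -3 + (2*B)/2 = -3 + B)
b = 576 (b = (5 - 29)² = (-24)² = 576)
b - 1*(-67) = 576 - 1*(-67) = 576 + 67 = 643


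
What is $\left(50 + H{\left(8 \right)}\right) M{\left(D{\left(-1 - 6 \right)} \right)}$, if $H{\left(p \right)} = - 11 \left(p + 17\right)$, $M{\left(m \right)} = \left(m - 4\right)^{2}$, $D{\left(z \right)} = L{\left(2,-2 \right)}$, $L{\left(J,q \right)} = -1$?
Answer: $-5625$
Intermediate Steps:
$D{\left(z \right)} = -1$
$M{\left(m \right)} = \left(-4 + m\right)^{2}$
$H{\left(p \right)} = -187 - 11 p$ ($H{\left(p \right)} = - 11 \left(17 + p\right) = -187 - 11 p$)
$\left(50 + H{\left(8 \right)}\right) M{\left(D{\left(-1 - 6 \right)} \right)} = \left(50 - 275\right) \left(-4 - 1\right)^{2} = \left(50 - 275\right) \left(-5\right)^{2} = \left(50 - 275\right) 25 = \left(-225\right) 25 = -5625$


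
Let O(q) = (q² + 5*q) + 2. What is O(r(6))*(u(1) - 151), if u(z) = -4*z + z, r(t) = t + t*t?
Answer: -304304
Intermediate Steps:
r(t) = t + t²
u(z) = -3*z
O(q) = 2 + q² + 5*q
O(r(6))*(u(1) - 151) = (2 + (6*(1 + 6))² + 5*(6*(1 + 6)))*(-3*1 - 151) = (2 + (6*7)² + 5*(6*7))*(-3 - 151) = (2 + 42² + 5*42)*(-154) = (2 + 1764 + 210)*(-154) = 1976*(-154) = -304304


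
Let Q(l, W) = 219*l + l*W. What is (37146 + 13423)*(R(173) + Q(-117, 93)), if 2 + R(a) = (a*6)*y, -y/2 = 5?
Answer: -2370978134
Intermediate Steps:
y = -10 (y = -2*5 = -10)
R(a) = -2 - 60*a (R(a) = -2 + (a*6)*(-10) = -2 + (6*a)*(-10) = -2 - 60*a)
Q(l, W) = 219*l + W*l
(37146 + 13423)*(R(173) + Q(-117, 93)) = (37146 + 13423)*((-2 - 60*173) - 117*(219 + 93)) = 50569*((-2 - 10380) - 117*312) = 50569*(-10382 - 36504) = 50569*(-46886) = -2370978134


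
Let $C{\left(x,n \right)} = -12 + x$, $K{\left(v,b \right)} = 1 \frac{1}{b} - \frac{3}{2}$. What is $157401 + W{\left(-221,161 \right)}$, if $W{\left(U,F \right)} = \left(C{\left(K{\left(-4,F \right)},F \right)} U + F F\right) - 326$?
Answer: $\frac{59884957}{322} \approx 1.8598 \cdot 10^{5}$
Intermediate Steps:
$K{\left(v,b \right)} = - \frac{3}{2} + \frac{1}{b}$ ($K{\left(v,b \right)} = \frac{1}{b} - \frac{3}{2} = - \frac{3}{2} + \frac{1}{b}$)
$W{\left(U,F \right)} = -326 + F^{2} + U \left(- \frac{27}{2} + \frac{1}{F}\right)$ ($W{\left(U,F \right)} = \left(\left(-12 - \left(\frac{3}{2} - \frac{1}{F}\right)\right) U + F F\right) - 326 = \left(\left(- \frac{27}{2} + \frac{1}{F}\right) U + F^{2}\right) - 326 = \left(U \left(- \frac{27}{2} + \frac{1}{F}\right) + F^{2}\right) - 326 = \left(F^{2} + U \left(- \frac{27}{2} + \frac{1}{F}\right)\right) - 326 = -326 + F^{2} + U \left(- \frac{27}{2} + \frac{1}{F}\right)$)
$157401 + W{\left(-221,161 \right)} = 157401 - \left(- \frac{5315}{2} - 25921 + \frac{221}{161}\right) = 157401 + \left(-326 + 25921 + \frac{5967}{2} - \frac{221}{161}\right) = 157401 + \frac{9201835}{322} = \frac{59884957}{322}$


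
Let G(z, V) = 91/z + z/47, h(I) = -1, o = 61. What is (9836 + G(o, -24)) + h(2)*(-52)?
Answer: 28356894/2867 ≈ 9890.8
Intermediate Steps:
G(z, V) = 91/z + z/47 (G(z, V) = 91/z + z*(1/47) = 91/z + z/47)
(9836 + G(o, -24)) + h(2)*(-52) = (9836 + (91/61 + (1/47)*61)) - 1*(-52) = (9836 + (91*(1/61) + 61/47)) + 52 = (9836 + (91/61 + 61/47)) + 52 = (9836 + 7998/2867) + 52 = 28207810/2867 + 52 = 28356894/2867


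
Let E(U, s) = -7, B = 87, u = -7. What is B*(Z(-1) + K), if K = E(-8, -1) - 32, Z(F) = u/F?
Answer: -2784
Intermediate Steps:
Z(F) = -7/F
K = -39 (K = -7 - 32 = -39)
B*(Z(-1) + K) = 87*(-7/(-1) - 39) = 87*(-7*(-1) - 39) = 87*(7 - 39) = 87*(-32) = -2784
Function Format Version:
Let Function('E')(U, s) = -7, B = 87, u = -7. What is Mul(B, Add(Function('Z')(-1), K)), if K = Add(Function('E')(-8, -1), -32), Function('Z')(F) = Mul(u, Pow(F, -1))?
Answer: -2784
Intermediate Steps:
Function('Z')(F) = Mul(-7, Pow(F, -1))
K = -39 (K = Add(-7, -32) = -39)
Mul(B, Add(Function('Z')(-1), K)) = Mul(87, Add(Mul(-7, Pow(-1, -1)), -39)) = Mul(87, Add(Mul(-7, -1), -39)) = Mul(87, Add(7, -39)) = Mul(87, -32) = -2784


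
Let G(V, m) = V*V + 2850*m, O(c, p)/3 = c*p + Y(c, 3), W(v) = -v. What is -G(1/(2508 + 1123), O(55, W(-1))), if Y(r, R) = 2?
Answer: -6425300863351/13184161 ≈ -4.8735e+5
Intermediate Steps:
O(c, p) = 6 + 3*c*p (O(c, p) = 3*(c*p + 2) = 3*(2 + c*p) = 6 + 3*c*p)
G(V, m) = V² + 2850*m
-G(1/(2508 + 1123), O(55, W(-1))) = -((1/(2508 + 1123))² + 2850*(6 + 3*55*(-1*(-1)))) = -((1/3631)² + 2850*(6 + 3*55*1)) = -((1/3631)² + 2850*(6 + 165)) = -(1/13184161 + 2850*171) = -(1/13184161 + 487350) = -1*6425300863351/13184161 = -6425300863351/13184161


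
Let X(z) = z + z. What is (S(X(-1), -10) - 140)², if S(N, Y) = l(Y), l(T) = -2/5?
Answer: 492804/25 ≈ 19712.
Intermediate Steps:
X(z) = 2*z
l(T) = -⅖ (l(T) = -2*⅕ = -⅖)
S(N, Y) = -⅖
(S(X(-1), -10) - 140)² = (-⅖ - 140)² = (-702/5)² = 492804/25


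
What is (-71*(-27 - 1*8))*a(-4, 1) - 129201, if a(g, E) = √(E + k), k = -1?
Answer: -129201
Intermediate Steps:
a(g, E) = √(-1 + E) (a(g, E) = √(E - 1) = √(-1 + E))
(-71*(-27 - 1*8))*a(-4, 1) - 129201 = (-71*(-27 - 1*8))*√(-1 + 1) - 129201 = (-71*(-27 - 8))*√0 - 129201 = -71*(-35)*0 - 129201 = 2485*0 - 129201 = 0 - 129201 = -129201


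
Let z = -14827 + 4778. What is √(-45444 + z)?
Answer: I*√55493 ≈ 235.57*I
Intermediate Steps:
z = -10049
√(-45444 + z) = √(-45444 - 10049) = √(-55493) = I*√55493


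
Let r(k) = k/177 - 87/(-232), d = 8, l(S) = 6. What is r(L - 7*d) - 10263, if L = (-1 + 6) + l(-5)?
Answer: -4844079/472 ≈ -10263.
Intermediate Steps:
L = 11 (L = (-1 + 6) + 6 = 5 + 6 = 11)
r(k) = 3/8 + k/177 (r(k) = k*(1/177) - 87*(-1/232) = k/177 + 3/8 = 3/8 + k/177)
r(L - 7*d) - 10263 = (3/8 + (11 - 7*8)/177) - 10263 = (3/8 + (11 - 56)/177) - 10263 = (3/8 + (1/177)*(-45)) - 10263 = (3/8 - 15/59) - 10263 = 57/472 - 10263 = -4844079/472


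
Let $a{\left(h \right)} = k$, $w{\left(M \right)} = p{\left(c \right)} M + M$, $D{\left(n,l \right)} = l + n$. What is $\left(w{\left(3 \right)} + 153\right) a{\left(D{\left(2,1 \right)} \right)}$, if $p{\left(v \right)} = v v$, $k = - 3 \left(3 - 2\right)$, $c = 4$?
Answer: $-612$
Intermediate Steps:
$k = -3$ ($k = \left(-3\right) 1 = -3$)
$p{\left(v \right)} = v^{2}$
$w{\left(M \right)} = 17 M$ ($w{\left(M \right)} = 4^{2} M + M = 16 M + M = 17 M$)
$a{\left(h \right)} = -3$
$\left(w{\left(3 \right)} + 153\right) a{\left(D{\left(2,1 \right)} \right)} = \left(17 \cdot 3 + 153\right) \left(-3\right) = \left(51 + 153\right) \left(-3\right) = 204 \left(-3\right) = -612$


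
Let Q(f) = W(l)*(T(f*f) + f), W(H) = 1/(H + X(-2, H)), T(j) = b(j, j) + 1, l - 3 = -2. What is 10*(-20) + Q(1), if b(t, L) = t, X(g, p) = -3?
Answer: -403/2 ≈ -201.50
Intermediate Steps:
l = 1 (l = 3 - 2 = 1)
T(j) = 1 + j (T(j) = j + 1 = 1 + j)
W(H) = 1/(-3 + H) (W(H) = 1/(H - 3) = 1/(-3 + H))
Q(f) = -½ - f/2 - f²/2 (Q(f) = ((1 + f*f) + f)/(-3 + 1) = ((1 + f²) + f)/(-2) = -(1 + f + f²)/2 = -½ - f/2 - f²/2)
10*(-20) + Q(1) = 10*(-20) + (-½ - ½*1 - ½*1²) = -200 + (-½ - ½ - ½*1) = -200 + (-½ - ½ - ½) = -200 - 3/2 = -403/2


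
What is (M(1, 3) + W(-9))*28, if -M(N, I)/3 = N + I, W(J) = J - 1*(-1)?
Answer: -560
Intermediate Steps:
W(J) = 1 + J (W(J) = J + 1 = 1 + J)
M(N, I) = -3*I - 3*N (M(N, I) = -3*(N + I) = -3*(I + N) = -3*I - 3*N)
(M(1, 3) + W(-9))*28 = ((-3*3 - 3*1) + (1 - 9))*28 = ((-9 - 3) - 8)*28 = (-12 - 8)*28 = -20*28 = -560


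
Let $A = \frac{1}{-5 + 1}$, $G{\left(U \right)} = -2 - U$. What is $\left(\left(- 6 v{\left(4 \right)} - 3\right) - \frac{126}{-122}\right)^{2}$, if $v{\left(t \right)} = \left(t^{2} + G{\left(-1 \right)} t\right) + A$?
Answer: $\frac{78163281}{14884} \approx 5251.5$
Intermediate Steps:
$A = - \frac{1}{4}$ ($A = \frac{1}{-4} = - \frac{1}{4} \approx -0.25$)
$v{\left(t \right)} = - \frac{1}{4} + t^{2} - t$ ($v{\left(t \right)} = \left(t^{2} + \left(-2 - -1\right) t\right) - \frac{1}{4} = \left(t^{2} + \left(-2 + 1\right) t\right) - \frac{1}{4} = \left(t^{2} - t\right) - \frac{1}{4} = - \frac{1}{4} + t^{2} - t$)
$\left(\left(- 6 v{\left(4 \right)} - 3\right) - \frac{126}{-122}\right)^{2} = \left(\left(- 6 \left(- \frac{1}{4} + 4^{2} - 4\right) - 3\right) - \frac{126}{-122}\right)^{2} = \left(\left(- 6 \left(- \frac{1}{4} + 16 - 4\right) - 3\right) - - \frac{63}{61}\right)^{2} = \left(\left(\left(-6\right) \frac{47}{4} - 3\right) + \frac{63}{61}\right)^{2} = \left(\left(- \frac{141}{2} - 3\right) + \frac{63}{61}\right)^{2} = \left(- \frac{147}{2} + \frac{63}{61}\right)^{2} = \left(- \frac{8841}{122}\right)^{2} = \frac{78163281}{14884}$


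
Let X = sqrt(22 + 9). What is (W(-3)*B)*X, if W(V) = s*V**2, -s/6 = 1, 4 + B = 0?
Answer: 216*sqrt(31) ≈ 1202.6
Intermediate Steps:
B = -4 (B = -4 + 0 = -4)
s = -6 (s = -6*1 = -6)
X = sqrt(31) ≈ 5.5678
W(V) = -6*V**2
(W(-3)*B)*X = (-6*(-3)**2*(-4))*sqrt(31) = (-6*9*(-4))*sqrt(31) = (-54*(-4))*sqrt(31) = 216*sqrt(31)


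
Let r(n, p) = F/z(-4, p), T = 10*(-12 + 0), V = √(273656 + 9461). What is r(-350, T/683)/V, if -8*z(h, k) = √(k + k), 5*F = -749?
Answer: -1498*I*√2900533665/21233775 ≈ -3.7995*I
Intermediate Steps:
F = -749/5 (F = (⅕)*(-749) = -749/5 ≈ -149.80)
z(h, k) = -√2*√k/8 (z(h, k) = -√(k + k)/8 = -√2*√k/8)
V = √283117 ≈ 532.09
T = -120 (T = 10*(-12) = -120)
r(n, p) = 2996*√2/(5*√p) (r(n, p) = -749*(-4*√2/√p)/5 = -(-2996)*√2/(5*√p) = 2996*√2/(5*√p))
r(-350, T/683)/V = (2996*√2/(5*√(-120/683)))/(√283117) = (2996*√2/(5*√(-120*1/683)))*(√283117/283117) = (2996*√2/(5*√(-120/683)))*(√283117/283117) = (2996*√2*(-I*√20490/60)/5)*(√283117/283117) = (-1498*I*√10245/75)*(√283117/283117) = -1498*I*√2900533665/21233775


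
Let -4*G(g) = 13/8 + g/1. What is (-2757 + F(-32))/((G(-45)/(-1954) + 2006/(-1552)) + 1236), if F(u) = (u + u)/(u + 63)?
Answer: -518763989696/232150749939 ≈ -2.2346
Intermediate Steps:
G(g) = -13/32 - g/4 (G(g) = -(13/8 + g/1)/4 = -(13*(⅛) + g*1)/4 = -(13/8 + g)/4 = -13/32 - g/4)
F(u) = 2*u/(63 + u) (F(u) = (2*u)/(63 + u) = 2*u/(63 + u))
(-2757 + F(-32))/((G(-45)/(-1954) + 2006/(-1552)) + 1236) = (-2757 + 2*(-32)/(63 - 32))/(((-13/32 - ¼*(-45))/(-1954) + 2006/(-1552)) + 1236) = (-2757 + 2*(-32)/31)/(((-13/32 + 45/4)*(-1/1954) + 2006*(-1/1552)) + 1236) = (-2757 + 2*(-32)*(1/31))/(((347/32)*(-1/1954) - 1003/776) + 1236) = (-2757 - 64/31)/((-347/62528 - 1003/776) + 1236) = -85531/(31*(-7873107/6065216 + 1236)) = -85531/(31*7488733869/6065216) = -85531/31*6065216/7488733869 = -518763989696/232150749939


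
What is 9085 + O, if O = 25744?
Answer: 34829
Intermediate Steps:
9085 + O = 9085 + 25744 = 34829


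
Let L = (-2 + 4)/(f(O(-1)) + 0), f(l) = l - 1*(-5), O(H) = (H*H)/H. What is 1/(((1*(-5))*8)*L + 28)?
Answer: ⅛ ≈ 0.12500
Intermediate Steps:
O(H) = H (O(H) = H²/H = H)
f(l) = 5 + l (f(l) = l + 5 = 5 + l)
L = ½ (L = (-2 + 4)/((5 - 1) + 0) = 2/(4 + 0) = 2/4 = 2*(¼) = ½ ≈ 0.50000)
1/(((1*(-5))*8)*L + 28) = 1/(((1*(-5))*8)*(½) + 28) = 1/(-5*8*(½) + 28) = 1/(-40*½ + 28) = 1/(-20 + 28) = 1/8 = ⅛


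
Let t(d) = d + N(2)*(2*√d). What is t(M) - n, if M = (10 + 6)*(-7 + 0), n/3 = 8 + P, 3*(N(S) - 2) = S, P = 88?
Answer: -400 + 64*I*√7/3 ≈ -400.0 + 56.443*I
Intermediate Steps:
N(S) = 2 + S/3
n = 288 (n = 3*(8 + 88) = 3*96 = 288)
M = -112 (M = 16*(-7) = -112)
t(d) = d + 16*√d/3 (t(d) = d + (2 + (⅓)*2)*(2*√d) = d + (2 + ⅔)*(2*√d) = d + 8*(2*√d)/3 = d + 16*√d/3)
t(M) - n = (-112 + 16*√(-112)/3) - 1*288 = (-112 + 16*(4*I*√7)/3) - 288 = (-112 + 64*I*√7/3) - 288 = -400 + 64*I*√7/3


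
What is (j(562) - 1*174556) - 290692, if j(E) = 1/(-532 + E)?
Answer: -13957439/30 ≈ -4.6525e+5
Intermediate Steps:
(j(562) - 1*174556) - 290692 = (1/(-532 + 562) - 1*174556) - 290692 = (1/30 - 174556) - 290692 = -5236679/30 - 290692 = -13957439/30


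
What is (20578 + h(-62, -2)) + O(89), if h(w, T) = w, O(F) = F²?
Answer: 28437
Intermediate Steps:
(20578 + h(-62, -2)) + O(89) = (20578 - 62) + 89² = 20516 + 7921 = 28437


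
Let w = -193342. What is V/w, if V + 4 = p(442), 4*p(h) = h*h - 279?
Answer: -195069/773368 ≈ -0.25223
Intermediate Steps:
p(h) = -279/4 + h**2/4 (p(h) = (h*h - 279)/4 = (h**2 - 279)/4 = (-279 + h**2)/4 = -279/4 + h**2/4)
V = 195069/4 (V = -4 + (-279/4 + (1/4)*442**2) = -4 + (-279/4 + (1/4)*195364) = -4 + (-279/4 + 48841) = -4 + 195085/4 = 195069/4 ≈ 48767.)
V/w = (195069/4)/(-193342) = (195069/4)*(-1/193342) = -195069/773368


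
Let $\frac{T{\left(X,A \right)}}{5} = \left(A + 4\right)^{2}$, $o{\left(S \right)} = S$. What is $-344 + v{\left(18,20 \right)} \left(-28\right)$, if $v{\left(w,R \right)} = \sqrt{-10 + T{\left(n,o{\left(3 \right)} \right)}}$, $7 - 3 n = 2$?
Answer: $-344 - 28 \sqrt{235} \approx -773.23$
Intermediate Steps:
$n = \frac{5}{3}$ ($n = \frac{7}{3} - \frac{2}{3} = \frac{5}{3} \approx 1.6667$)
$T{\left(X,A \right)} = 5 \left(4 + A\right)^{2}$ ($T{\left(X,A \right)} = 5 \left(A + 4\right)^{2} = 5 \left(4 + A\right)^{2}$)
$v{\left(w,R \right)} = \sqrt{235}$ ($v{\left(w,R \right)} = \sqrt{-10 + 5 \left(4 + 3\right)^{2}} = \sqrt{-10 + 5 \cdot 7^{2}} = \sqrt{-10 + 5 \cdot 49} = \sqrt{-10 + 245} = \sqrt{235}$)
$-344 + v{\left(18,20 \right)} \left(-28\right) = -344 + \sqrt{235} \left(-28\right) = -344 - 28 \sqrt{235}$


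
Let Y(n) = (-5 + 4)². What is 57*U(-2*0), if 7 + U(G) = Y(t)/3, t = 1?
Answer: -380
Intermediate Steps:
Y(n) = 1 (Y(n) = (-1)² = 1)
U(G) = -20/3 (U(G) = -7 + 1/3 = -7 + 1*(⅓) = -7 + ⅓ = -20/3)
57*U(-2*0) = 57*(-20/3) = -380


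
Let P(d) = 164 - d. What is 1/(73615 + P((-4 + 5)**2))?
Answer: 1/73778 ≈ 1.3554e-5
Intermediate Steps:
1/(73615 + P((-4 + 5)**2)) = 1/(73615 + (164 - (-4 + 5)**2)) = 1/(73615 + (164 - 1*1**2)) = 1/(73615 + (164 - 1*1)) = 1/(73615 + (164 - 1)) = 1/(73615 + 163) = 1/73778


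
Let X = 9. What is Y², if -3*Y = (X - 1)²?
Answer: 4096/9 ≈ 455.11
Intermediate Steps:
Y = -64/3 (Y = -(9 - 1)²/3 = -⅓*8² = -⅓*64 = -64/3 ≈ -21.333)
Y² = (-64/3)² = 4096/9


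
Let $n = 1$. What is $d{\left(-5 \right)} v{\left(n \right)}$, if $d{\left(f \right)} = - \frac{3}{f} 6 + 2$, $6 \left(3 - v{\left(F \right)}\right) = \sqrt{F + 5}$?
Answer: $\frac{84}{5} - \frac{14 \sqrt{6}}{15} \approx 14.514$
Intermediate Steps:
$v{\left(F \right)} = 3 - \frac{\sqrt{5 + F}}{6}$ ($v{\left(F \right)} = 3 - \frac{\sqrt{F + 5}}{6} = 3 - \frac{\sqrt{5 + F}}{6}$)
$d{\left(f \right)} = 2 - \frac{18}{f}$ ($d{\left(f \right)} = - \frac{18}{f} + 2 = 2 - \frac{18}{f}$)
$d{\left(-5 \right)} v{\left(n \right)} = \left(2 - \frac{18}{-5}\right) \left(3 - \frac{\sqrt{5 + 1}}{6}\right) = \left(2 - - \frac{18}{5}\right) \left(3 - \frac{\sqrt{6}}{6}\right) = \left(2 + \frac{18}{5}\right) \left(3 - \frac{\sqrt{6}}{6}\right) = \frac{28 \left(3 - \frac{\sqrt{6}}{6}\right)}{5} = \frac{84}{5} - \frac{14 \sqrt{6}}{15}$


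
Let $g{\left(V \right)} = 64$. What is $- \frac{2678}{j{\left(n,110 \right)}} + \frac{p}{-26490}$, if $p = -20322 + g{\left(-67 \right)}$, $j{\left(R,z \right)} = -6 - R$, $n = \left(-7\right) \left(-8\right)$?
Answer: $\frac{18049054}{410595} \approx 43.958$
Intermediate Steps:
$n = 56$
$p = -20258$ ($p = -20322 + 64 = -20258$)
$- \frac{2678}{j{\left(n,110 \right)}} + \frac{p}{-26490} = - \frac{2678}{-6 - 56} - \frac{20258}{-26490} = - \frac{2678}{-6 - 56} - - \frac{10129}{13245} = - \frac{2678}{-62} + \frac{10129}{13245} = \left(-2678\right) \left(- \frac{1}{62}\right) + \frac{10129}{13245} = \frac{1339}{31} + \frac{10129}{13245} = \frac{18049054}{410595}$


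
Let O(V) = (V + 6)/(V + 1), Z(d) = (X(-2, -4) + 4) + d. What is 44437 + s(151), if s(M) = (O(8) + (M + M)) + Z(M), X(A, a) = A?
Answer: 404042/9 ≈ 44894.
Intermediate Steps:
Z(d) = 2 + d (Z(d) = (-2 + 4) + d = 2 + d)
O(V) = (6 + V)/(1 + V)
s(M) = 32/9 + 3*M (s(M) = ((6 + 8)/(1 + 8) + (M + M)) + (2 + M) = (14/9 + 2*M) + (2 + M) = 32/9 + 3*M)
44437 + s(151) = 44437 + (32/9 + 3*151) = 44437 + (32/9 + 453) = 44437 + 4109/9 = 404042/9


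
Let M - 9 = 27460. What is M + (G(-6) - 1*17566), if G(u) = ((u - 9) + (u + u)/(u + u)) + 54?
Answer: 9943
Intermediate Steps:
G(u) = 46 + u (G(u) = ((-9 + u) + (2*u)/((2*u))) + 54 = ((-9 + u) + (2*u)*(1/(2*u))) + 54 = ((-9 + u) + 1) + 54 = (-8 + u) + 54 = 46 + u)
M = 27469 (M = 9 + 27460 = 27469)
M + (G(-6) - 1*17566) = 27469 + ((46 - 6) - 1*17566) = 27469 + (40 - 17566) = 27469 - 17526 = 9943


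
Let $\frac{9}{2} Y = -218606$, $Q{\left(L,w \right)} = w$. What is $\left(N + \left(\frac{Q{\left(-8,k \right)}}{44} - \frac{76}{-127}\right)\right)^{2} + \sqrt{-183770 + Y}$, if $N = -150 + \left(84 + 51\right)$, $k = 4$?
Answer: $\frac{399680064}{1951609} + \frac{i \sqrt{2091142}}{3} \approx 204.8 + 482.03 i$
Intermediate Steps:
$Y = - \frac{437212}{9}$ ($Y = \frac{2}{9} \left(-218606\right) = - \frac{437212}{9} \approx -48579.0$)
$N = -15$ ($N = -150 + 135 = -15$)
$\left(N + \left(\frac{Q{\left(-8,k \right)}}{44} - \frac{76}{-127}\right)\right)^{2} + \sqrt{-183770 + Y} = \left(-15 + \left(\frac{4}{44} - \frac{76}{-127}\right)\right)^{2} + \sqrt{-183770 - \frac{437212}{9}} = \left(-15 + \left(4 \cdot \frac{1}{44} - - \frac{76}{127}\right)\right)^{2} + \sqrt{- \frac{2091142}{9}} = \left(-15 + \left(\frac{1}{11} + \frac{76}{127}\right)\right)^{2} + \frac{i \sqrt{2091142}}{3} = \left(-15 + \frac{963}{1397}\right)^{2} + \frac{i \sqrt{2091142}}{3} = \left(- \frac{19992}{1397}\right)^{2} + \frac{i \sqrt{2091142}}{3} = \frac{399680064}{1951609} + \frac{i \sqrt{2091142}}{3}$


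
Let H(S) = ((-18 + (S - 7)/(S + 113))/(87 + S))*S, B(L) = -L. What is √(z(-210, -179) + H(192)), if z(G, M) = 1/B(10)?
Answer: I*√38843768490/56730 ≈ 3.4741*I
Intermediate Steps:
H(S) = S*(-18 + (-7 + S)/(113 + S))/(87 + S) (H(S) = ((-18 + (-7 + S)/(113 + S))/(87 + S))*S = S*(-18 + (-7 + S)/(113 + S))/(87 + S))
z(G, M) = -⅒ (z(G, M) = 1/(-1*10) = 1/(-10) = -⅒)
√(z(-210, -179) + H(192)) = √(-⅒ - 1*192*(2041 + 17*192)/(9831 + 192² + 200*192)) = √(-⅒ - 1*192*(2041 + 3264)/(9831 + 36864 + 38400)) = √(-⅒ - 1*192*5305/85095) = √(-⅒ - 1*192*1/85095*5305) = √(-⅒ - 67904/5673) = √(-684713/56730) = I*√38843768490/56730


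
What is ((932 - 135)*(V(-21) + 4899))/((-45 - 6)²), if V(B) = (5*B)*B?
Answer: 1887296/867 ≈ 2176.8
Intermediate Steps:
V(B) = 5*B²
((932 - 135)*(V(-21) + 4899))/((-45 - 6)²) = ((932 - 135)*(5*(-21)² + 4899))/((-45 - 6)²) = (797*(5*441 + 4899))/((-51)²) = (797*(2205 + 4899))/2601 = (797*7104)*(1/2601) = 5661888*(1/2601) = 1887296/867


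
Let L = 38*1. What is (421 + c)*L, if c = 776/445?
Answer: 7148598/445 ≈ 16064.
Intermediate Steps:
L = 38
c = 776/445 (c = 776*(1/445) = 776/445 ≈ 1.7438)
(421 + c)*L = (421 + 776/445)*38 = (188121/445)*38 = 7148598/445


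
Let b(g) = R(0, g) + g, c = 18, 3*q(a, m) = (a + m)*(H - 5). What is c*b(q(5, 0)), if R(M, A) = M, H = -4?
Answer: -270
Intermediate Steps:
q(a, m) = -3*a - 3*m (q(a, m) = ((a + m)*(-4 - 5))/3 = ((a + m)*(-9))/3 = (-9*a - 9*m)/3 = -3*a - 3*m)
b(g) = g (b(g) = 0 + g = g)
c*b(q(5, 0)) = 18*(-3*5 - 3*0) = 18*(-15 + 0) = 18*(-15) = -270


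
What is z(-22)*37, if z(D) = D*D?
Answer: 17908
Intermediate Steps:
z(D) = D**2
z(-22)*37 = (-22)**2*37 = 484*37 = 17908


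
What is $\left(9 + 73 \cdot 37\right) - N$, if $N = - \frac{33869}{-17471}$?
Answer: $\frac{47312541}{17471} \approx 2708.1$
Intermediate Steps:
$N = \frac{33869}{17471}$ ($N = \left(-33869\right) \left(- \frac{1}{17471}\right) = \frac{33869}{17471} \approx 1.9386$)
$\left(9 + 73 \cdot 37\right) - N = \left(9 + 73 \cdot 37\right) - \frac{33869}{17471} = \left(9 + 2701\right) - \frac{33869}{17471} = 2710 - \frac{33869}{17471} = \frac{47312541}{17471}$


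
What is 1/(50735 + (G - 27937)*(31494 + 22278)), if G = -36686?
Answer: -1/3474857221 ≈ -2.8778e-10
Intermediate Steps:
1/(50735 + (G - 27937)*(31494 + 22278)) = 1/(50735 + (-36686 - 27937)*(31494 + 22278)) = 1/(50735 - 64623*53772) = 1/(50735 - 3474907956) = 1/(-3474857221) = -1/3474857221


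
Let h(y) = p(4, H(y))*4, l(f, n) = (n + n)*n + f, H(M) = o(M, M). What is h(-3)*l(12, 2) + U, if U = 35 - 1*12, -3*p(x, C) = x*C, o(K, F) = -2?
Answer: 709/3 ≈ 236.33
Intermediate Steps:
H(M) = -2
l(f, n) = f + 2*n**2 (l(f, n) = (2*n)*n + f = 2*n**2 + f = f + 2*n**2)
p(x, C) = -C*x/3 (p(x, C) = -x*C/3 = -C*x/3)
U = 23 (U = 35 - 12 = 23)
h(y) = 32/3 (h(y) = -1/3*(-2)*4*4 = (8/3)*4 = 32/3)
h(-3)*l(12, 2) + U = 32*(12 + 2*2**2)/3 + 23 = 32*(12 + 2*4)/3 + 23 = 32*(12 + 8)/3 + 23 = (32/3)*20 + 23 = 640/3 + 23 = 709/3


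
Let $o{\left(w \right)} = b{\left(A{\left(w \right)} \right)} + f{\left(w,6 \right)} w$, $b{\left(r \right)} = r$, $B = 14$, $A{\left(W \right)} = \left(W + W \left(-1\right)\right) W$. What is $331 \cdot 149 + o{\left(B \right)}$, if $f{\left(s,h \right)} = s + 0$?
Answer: $49515$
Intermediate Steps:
$f{\left(s,h \right)} = s$
$A{\left(W \right)} = 0$ ($A{\left(W \right)} = \left(W - W\right) W = 0 W = 0$)
$o{\left(w \right)} = w^{2}$ ($o{\left(w \right)} = 0 + w w = 0 + w^{2} = w^{2}$)
$331 \cdot 149 + o{\left(B \right)} = 331 \cdot 149 + 14^{2} = 49319 + 196 = 49515$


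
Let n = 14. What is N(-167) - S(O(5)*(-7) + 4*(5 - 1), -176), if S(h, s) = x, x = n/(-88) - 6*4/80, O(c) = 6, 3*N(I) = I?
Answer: -36437/660 ≈ -55.208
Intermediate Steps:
N(I) = I/3
x = -101/220 (x = 14/(-88) - 6*4/80 = 14*(-1/88) - 24*1/80 = -7/44 - 3/10 = -101/220 ≈ -0.45909)
S(h, s) = -101/220
N(-167) - S(O(5)*(-7) + 4*(5 - 1), -176) = (1/3)*(-167) - 1*(-101/220) = -167/3 + 101/220 = -36437/660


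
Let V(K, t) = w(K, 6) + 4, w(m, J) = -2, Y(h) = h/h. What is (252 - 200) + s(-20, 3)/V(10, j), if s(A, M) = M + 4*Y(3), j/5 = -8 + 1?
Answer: 111/2 ≈ 55.500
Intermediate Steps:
Y(h) = 1
j = -35 (j = 5*(-8 + 1) = 5*(-7) = -35)
s(A, M) = 4 + M (s(A, M) = M + 4*1 = M + 4 = 4 + M)
V(K, t) = 2 (V(K, t) = -2 + 4 = 2)
(252 - 200) + s(-20, 3)/V(10, j) = (252 - 200) + (4 + 3)/2 = 52 + 7*(½) = 52 + 7/2 = 111/2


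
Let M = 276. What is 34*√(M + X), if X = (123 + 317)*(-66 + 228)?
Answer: 68*√17889 ≈ 9095.0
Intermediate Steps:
X = 71280 (X = 440*162 = 71280)
34*√(M + X) = 34*√(276 + 71280) = 34*√71556 = 34*(2*√17889) = 68*√17889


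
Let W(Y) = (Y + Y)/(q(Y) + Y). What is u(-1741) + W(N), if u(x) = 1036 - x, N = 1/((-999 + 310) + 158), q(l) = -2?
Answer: 2951953/1063 ≈ 2777.0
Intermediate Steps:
N = -1/531 (N = 1/(-689 + 158) = 1/(-531) = -1/531 ≈ -0.0018832)
W(Y) = 2*Y/(-2 + Y) (W(Y) = (Y + Y)/(-2 + Y) = (2*Y)/(-2 + Y) = 2*Y/(-2 + Y))
u(-1741) + W(N) = (1036 - 1*(-1741)) + 2*(-1/531)/(-2 - 1/531) = (1036 + 1741) + 2*(-1/531)/(-1063/531) = 2777 + 2*(-1/531)*(-531/1063) = 2777 + 2/1063 = 2951953/1063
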